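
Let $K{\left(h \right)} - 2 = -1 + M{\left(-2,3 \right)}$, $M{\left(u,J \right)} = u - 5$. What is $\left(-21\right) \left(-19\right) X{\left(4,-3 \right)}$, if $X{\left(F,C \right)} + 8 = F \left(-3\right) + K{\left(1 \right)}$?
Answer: $-10374$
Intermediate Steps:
$M{\left(u,J \right)} = -5 + u$
$K{\left(h \right)} = -6$ ($K{\left(h \right)} = 2 - 8 = -6$)
$X{\left(F,C \right)} = -14 - 3 F$ ($X{\left(F,C \right)} = -8 + \left(F \left(-3\right) - 6\right) = -8 - \left(6 + 3 F\right) = -14 - 3 F$)
$\left(-21\right) \left(-19\right) X{\left(4,-3 \right)} = \left(-21\right) \left(-19\right) \left(-14 - 12\right) = 399 \left(-14 - 12\right) = 399 \left(-26\right) = -10374$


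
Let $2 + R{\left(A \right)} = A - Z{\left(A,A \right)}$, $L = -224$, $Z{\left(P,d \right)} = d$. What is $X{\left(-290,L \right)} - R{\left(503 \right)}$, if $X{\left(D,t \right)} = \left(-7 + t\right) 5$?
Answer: $-1153$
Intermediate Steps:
$X{\left(D,t \right)} = -35 + 5 t$
$R{\left(A \right)} = -2$ ($R{\left(A \right)} = -2 + \left(A - A\right) = -2 + 0 = -2$)
$X{\left(-290,L \right)} - R{\left(503 \right)} = \left(-35 + 5 \left(-224\right)\right) - -2 = \left(-35 - 1120\right) + 2 = -1155 + 2 = -1153$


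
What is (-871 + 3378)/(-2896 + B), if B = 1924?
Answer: -2507/972 ≈ -2.5792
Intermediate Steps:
(-871 + 3378)/(-2896 + B) = (-871 + 3378)/(-2896 + 1924) = 2507/(-972) = 2507*(-1/972) = -2507/972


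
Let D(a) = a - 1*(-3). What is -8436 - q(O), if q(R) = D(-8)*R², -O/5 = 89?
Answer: 981689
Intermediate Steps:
D(a) = 3 + a (D(a) = a + 3 = 3 + a)
O = -445 (O = -5*89 = -445)
q(R) = -5*R² (q(R) = (3 - 8)*R² = -5*R²)
-8436 - q(O) = -8436 - (-5)*(-445)² = -8436 - (-5)*198025 = -8436 - 1*(-990125) = -8436 + 990125 = 981689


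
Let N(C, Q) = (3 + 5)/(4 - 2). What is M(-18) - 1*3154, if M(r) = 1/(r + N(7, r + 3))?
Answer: -44157/14 ≈ -3154.1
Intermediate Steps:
N(C, Q) = 4 (N(C, Q) = 8/2 = 8*(½) = 4)
M(r) = 1/(4 + r) (M(r) = 1/(r + 4) = 1/(4 + r))
M(-18) - 1*3154 = 1/(4 - 18) - 1*3154 = 1/(-14) - 3154 = -1/14 - 3154 = -44157/14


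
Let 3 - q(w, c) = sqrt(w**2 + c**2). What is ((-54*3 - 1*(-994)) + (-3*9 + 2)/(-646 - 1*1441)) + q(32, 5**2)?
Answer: 1742670/2087 - sqrt(1649) ≈ 794.40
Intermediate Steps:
q(w, c) = 3 - sqrt(c**2 + w**2) (q(w, c) = 3 - sqrt(w**2 + c**2) = 3 - sqrt(c**2 + w**2))
((-54*3 - 1*(-994)) + (-3*9 + 2)/(-646 - 1*1441)) + q(32, 5**2) = ((-54*3 - 1*(-994)) + (-3*9 + 2)/(-646 - 1*1441)) + (3 - sqrt((5**2)**2 + 32**2)) = ((-162 + 994) + (-27 + 2)/(-646 - 1441)) + (3 - sqrt(25**2 + 1024)) = (832 - 25/(-2087)) + (3 - sqrt(625 + 1024)) = (832 - 25*(-1/2087)) + (3 - sqrt(1649)) = (832 + 25/2087) + (3 - sqrt(1649)) = 1736409/2087 + (3 - sqrt(1649)) = 1742670/2087 - sqrt(1649)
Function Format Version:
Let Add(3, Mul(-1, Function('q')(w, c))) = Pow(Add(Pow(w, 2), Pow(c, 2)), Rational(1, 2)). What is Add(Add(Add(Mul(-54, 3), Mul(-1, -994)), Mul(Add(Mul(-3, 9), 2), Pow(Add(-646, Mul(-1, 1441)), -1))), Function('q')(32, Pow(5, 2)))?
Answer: Add(Rational(1742670, 2087), Mul(-1, Pow(1649, Rational(1, 2)))) ≈ 794.40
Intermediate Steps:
Function('q')(w, c) = Add(3, Mul(-1, Pow(Add(Pow(c, 2), Pow(w, 2)), Rational(1, 2)))) (Function('q')(w, c) = Add(3, Mul(-1, Pow(Add(Pow(w, 2), Pow(c, 2)), Rational(1, 2)))) = Add(3, Mul(-1, Pow(Add(Pow(c, 2), Pow(w, 2)), Rational(1, 2)))))
Add(Add(Add(Mul(-54, 3), Mul(-1, -994)), Mul(Add(Mul(-3, 9), 2), Pow(Add(-646, Mul(-1, 1441)), -1))), Function('q')(32, Pow(5, 2))) = Add(Add(Add(Mul(-54, 3), Mul(-1, -994)), Mul(Add(Mul(-3, 9), 2), Pow(Add(-646, Mul(-1, 1441)), -1))), Add(3, Mul(-1, Pow(Add(Pow(Pow(5, 2), 2), Pow(32, 2)), Rational(1, 2))))) = Add(Add(Add(-162, 994), Mul(Add(-27, 2), Pow(Add(-646, -1441), -1))), Add(3, Mul(-1, Pow(Add(Pow(25, 2), 1024), Rational(1, 2))))) = Add(Add(832, Mul(-25, Pow(-2087, -1))), Add(3, Mul(-1, Pow(Add(625, 1024), Rational(1, 2))))) = Add(Add(832, Mul(-25, Rational(-1, 2087))), Add(3, Mul(-1, Pow(1649, Rational(1, 2))))) = Add(Add(832, Rational(25, 2087)), Add(3, Mul(-1, Pow(1649, Rational(1, 2))))) = Add(Rational(1736409, 2087), Add(3, Mul(-1, Pow(1649, Rational(1, 2))))) = Add(Rational(1742670, 2087), Mul(-1, Pow(1649, Rational(1, 2))))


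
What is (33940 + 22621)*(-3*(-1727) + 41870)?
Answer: 2661251611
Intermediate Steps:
(33940 + 22621)*(-3*(-1727) + 41870) = 56561*(5181 + 41870) = 56561*47051 = 2661251611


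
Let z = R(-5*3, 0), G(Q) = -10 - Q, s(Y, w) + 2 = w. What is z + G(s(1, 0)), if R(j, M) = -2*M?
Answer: -8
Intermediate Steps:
s(Y, w) = -2 + w
z = 0 (z = -2*0 = 0)
z + G(s(1, 0)) = 0 + (-10 - (-2 + 0)) = 0 + (-10 - 1*(-2)) = 0 + (-10 + 2) = 0 - 8 = -8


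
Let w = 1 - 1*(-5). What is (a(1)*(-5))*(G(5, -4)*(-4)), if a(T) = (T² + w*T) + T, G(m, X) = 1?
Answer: 160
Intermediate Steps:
w = 6 (w = 1 + 5 = 6)
a(T) = T² + 7*T (a(T) = (T² + 6*T) + T = T² + 7*T)
(a(1)*(-5))*(G(5, -4)*(-4)) = ((1*(7 + 1))*(-5))*(1*(-4)) = ((1*8)*(-5))*(-4) = (8*(-5))*(-4) = -40*(-4) = 160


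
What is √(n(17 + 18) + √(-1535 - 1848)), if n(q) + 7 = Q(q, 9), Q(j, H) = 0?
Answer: √(-7 + I*√3383) ≈ 5.0785 + 5.7264*I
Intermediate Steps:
n(q) = -7 (n(q) = -7 + 0 = -7)
√(n(17 + 18) + √(-1535 - 1848)) = √(-7 + √(-1535 - 1848)) = √(-7 + √(-3383)) = √(-7 + I*√3383)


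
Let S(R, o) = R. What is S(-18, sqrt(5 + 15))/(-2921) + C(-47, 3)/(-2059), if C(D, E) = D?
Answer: 174349/6014339 ≈ 0.028989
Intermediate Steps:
S(-18, sqrt(5 + 15))/(-2921) + C(-47, 3)/(-2059) = -18/(-2921) - 47/(-2059) = -18*(-1/2921) - 47*(-1/2059) = 18/2921 + 47/2059 = 174349/6014339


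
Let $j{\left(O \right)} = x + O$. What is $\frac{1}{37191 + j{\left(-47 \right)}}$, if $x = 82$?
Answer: $\frac{1}{37226} \approx 2.6863 \cdot 10^{-5}$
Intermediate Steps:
$j{\left(O \right)} = 82 + O$
$\frac{1}{37191 + j{\left(-47 \right)}} = \frac{1}{37191 + \left(82 - 47\right)} = \frac{1}{37191 + 35} = \frac{1}{37226}$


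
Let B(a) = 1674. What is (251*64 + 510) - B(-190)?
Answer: 14900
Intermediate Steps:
(251*64 + 510) - B(-190) = (251*64 + 510) - 1*1674 = (16064 + 510) - 1674 = 16574 - 1674 = 14900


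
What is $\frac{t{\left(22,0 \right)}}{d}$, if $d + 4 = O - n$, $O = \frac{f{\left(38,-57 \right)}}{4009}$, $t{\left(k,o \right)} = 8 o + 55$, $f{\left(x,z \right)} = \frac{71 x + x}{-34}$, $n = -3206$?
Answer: $\frac{197285}{11485502} \approx 0.017177$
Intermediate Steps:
$f{\left(x,z \right)} = - \frac{36 x}{17}$ ($f{\left(x,z \right)} = 72 x \left(- \frac{1}{34}\right) = - \frac{36 x}{17}$)
$t{\left(k,o \right)} = 55 + 8 o$
$O = - \frac{72}{3587}$ ($O = \frac{\left(- \frac{36}{17}\right) 38}{4009} = \left(- \frac{1368}{17}\right) \frac{1}{4009} = - \frac{72}{3587} \approx -0.020072$)
$d = \frac{11485502}{3587}$ ($d = -4 - - \frac{11499850}{3587} = -4 + \left(- \frac{72}{3587} + 3206\right) = -4 + \frac{11499850}{3587} = \frac{11485502}{3587} \approx 3202.0$)
$\frac{t{\left(22,0 \right)}}{d} = \frac{55 + 8 \cdot 0}{\frac{11485502}{3587}} = \left(55 + 0\right) \frac{3587}{11485502} = 55 \cdot \frac{3587}{11485502} = \frac{197285}{11485502}$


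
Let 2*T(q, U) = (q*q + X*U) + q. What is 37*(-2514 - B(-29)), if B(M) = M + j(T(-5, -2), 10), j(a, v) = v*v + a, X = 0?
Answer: -96015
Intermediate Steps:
T(q, U) = q/2 + q²/2 (T(q, U) = ((q*q + 0*U) + q)/2 = ((q² + 0) + q)/2 = (q² + q)/2 = (q + q²)/2 = q/2 + q²/2)
j(a, v) = a + v² (j(a, v) = v² + a = a + v²)
B(M) = 110 + M (B(M) = M + ((½)*(-5)*(1 - 5) + 10²) = M + ((½)*(-5)*(-4) + 100) = M + (10 + 100) = M + 110 = 110 + M)
37*(-2514 - B(-29)) = 37*(-2514 - (110 - 29)) = 37*(-2514 - 1*81) = 37*(-2514 - 81) = 37*(-2595) = -96015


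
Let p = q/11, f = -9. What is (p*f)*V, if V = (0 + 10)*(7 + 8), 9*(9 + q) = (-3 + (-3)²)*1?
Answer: 11250/11 ≈ 1022.7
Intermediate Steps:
q = -25/3 (q = -9 + ((-3 + (-3)²)*1)/9 = -9 + ((-3 + 9)*1)/9 = -9 + (6*1)/9 = -9 + (⅑)*6 = -9 + ⅔ = -25/3 ≈ -8.3333)
p = -25/33 (p = -25/3/11 = -25/3*1/11 = -25/33 ≈ -0.75758)
V = 150 (V = 10*15 = 150)
(p*f)*V = -25/33*(-9)*150 = (75/11)*150 = 11250/11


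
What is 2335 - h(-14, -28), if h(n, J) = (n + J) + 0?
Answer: 2377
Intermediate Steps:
h(n, J) = J + n (h(n, J) = (J + n) + 0 = J + n)
2335 - h(-14, -28) = 2335 - (-28 - 14) = 2335 - 1*(-42) = 2335 + 42 = 2377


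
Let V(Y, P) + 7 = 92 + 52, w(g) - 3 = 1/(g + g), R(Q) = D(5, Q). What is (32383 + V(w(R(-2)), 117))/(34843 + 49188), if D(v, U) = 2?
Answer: 32520/84031 ≈ 0.38700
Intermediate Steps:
R(Q) = 2
w(g) = 3 + 1/(2*g) (w(g) = 3 + 1/(g + g) = 3 + 1/(2*g))
V(Y, P) = 137 (V(Y, P) = -7 + (92 + 52) = -7 + 144 = 137)
(32383 + V(w(R(-2)), 117))/(34843 + 49188) = (32383 + 137)/(34843 + 49188) = 32520/84031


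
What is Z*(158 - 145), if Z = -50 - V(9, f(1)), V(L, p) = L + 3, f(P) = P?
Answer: -806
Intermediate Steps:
V(L, p) = 3 + L
Z = -62 (Z = -50 - (3 + 9) = -50 - 1*12 = -50 - 12 = -62)
Z*(158 - 145) = -62*(158 - 145) = -62*13 = -806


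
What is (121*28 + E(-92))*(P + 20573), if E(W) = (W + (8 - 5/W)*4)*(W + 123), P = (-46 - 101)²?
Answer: 64738366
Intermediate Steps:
P = 21609 (P = (-147)² = 21609)
E(W) = (123 + W)*(32 + W - 20/W) (E(W) = (W + (32 - 20/W))*(123 + W) = (32 + W - 20/W)*(123 + W) = (123 + W)*(32 + W - 20/W))
(121*28 + E(-92))*(P + 20573) = (121*28 + (3916 + (-92)² - 2460/(-92) + 155*(-92)))*(21609 + 20573) = (3388 + (3916 + 8464 - 2460*(-1/92) - 14260))*42182 = (3388 + (3916 + 8464 + 615/23 - 14260))*42182 = (3388 - 42625/23)*42182 = (35299/23)*42182 = 64738366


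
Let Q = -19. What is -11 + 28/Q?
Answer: -237/19 ≈ -12.474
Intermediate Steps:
-11 + 28/Q = -11 + 28/(-19) = -11 + 28*(-1/19) = -11 - 28/19 = -237/19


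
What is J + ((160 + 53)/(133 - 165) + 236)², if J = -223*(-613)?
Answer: 193840697/1024 ≈ 1.8930e+5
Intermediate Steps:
J = 136699
J + ((160 + 53)/(133 - 165) + 236)² = 136699 + ((160 + 53)/(133 - 165) + 236)² = 136699 + (213/(-32) + 236)² = 136699 + (213*(-1/32) + 236)² = 136699 + (-213/32 + 236)² = 136699 + (7339/32)² = 136699 + 53860921/1024 = 193840697/1024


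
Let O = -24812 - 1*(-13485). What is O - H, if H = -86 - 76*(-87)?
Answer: -17853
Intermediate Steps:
O = -11327 (O = -24812 + 13485 = -11327)
H = 6526 (H = -86 + 6612 = 6526)
O - H = -11327 - 1*6526 = -11327 - 6526 = -17853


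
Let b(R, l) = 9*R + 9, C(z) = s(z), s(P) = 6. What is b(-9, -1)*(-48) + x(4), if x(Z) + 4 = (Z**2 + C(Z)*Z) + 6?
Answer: 3498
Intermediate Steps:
C(z) = 6
b(R, l) = 9 + 9*R
x(Z) = 2 + Z**2 + 6*Z (x(Z) = -4 + ((Z**2 + 6*Z) + 6) = -4 + (6 + Z**2 + 6*Z) = 2 + Z**2 + 6*Z)
b(-9, -1)*(-48) + x(4) = (9 + 9*(-9))*(-48) + (2 + 4**2 + 6*4) = (9 - 81)*(-48) + (2 + 16 + 24) = -72*(-48) + 42 = 3456 + 42 = 3498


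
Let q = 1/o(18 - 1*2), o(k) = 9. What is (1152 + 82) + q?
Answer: 11107/9 ≈ 1234.1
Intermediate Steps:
q = 1/9 ≈ 0.11111
(1152 + 82) + q = (1152 + 82) + 1/9 = 1234 + 1/9 = 11107/9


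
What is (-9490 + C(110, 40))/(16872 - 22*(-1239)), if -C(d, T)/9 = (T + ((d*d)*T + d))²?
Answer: -210961101199/4413 ≈ -4.7804e+7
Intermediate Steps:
C(d, T) = -9*(T + d + T*d²)² (C(d, T) = -9*(T + ((d*d)*T + d))² = -9*(T + (d²*T + d))² = -9*(T + (T*d² + d))² = -9*(T + (d + T*d²))² = -9*(T + d + T*d²)²)
(-9490 + C(110, 40))/(16872 - 22*(-1239)) = (-9490 - 9*(40 + 110 + 40*110²)²)/(16872 - 22*(-1239)) = (-9490 - 9*(40 + 110 + 40*12100)²)/(16872 + 27258) = (-9490 - 9*(40 + 110 + 484000)²)/44130 = (-9490 - 9*484150²)*(1/44130) = (-9490 - 9*234401222500)*(1/44130) = (-9490 - 2109611002500)*(1/44130) = -2109611011990*1/44130 = -210961101199/4413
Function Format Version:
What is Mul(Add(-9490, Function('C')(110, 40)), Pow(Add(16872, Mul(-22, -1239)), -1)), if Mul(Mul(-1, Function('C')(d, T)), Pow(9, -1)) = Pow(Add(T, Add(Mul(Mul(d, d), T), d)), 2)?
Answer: Rational(-210961101199, 4413) ≈ -4.7804e+7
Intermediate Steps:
Function('C')(d, T) = Mul(-9, Pow(Add(T, d, Mul(T, Pow(d, 2))), 2)) (Function('C')(d, T) = Mul(-9, Pow(Add(T, Add(Mul(Mul(d, d), T), d)), 2)) = Mul(-9, Pow(Add(T, Add(Mul(Pow(d, 2), T), d)), 2)) = Mul(-9, Pow(Add(T, Add(Mul(T, Pow(d, 2)), d)), 2)) = Mul(-9, Pow(Add(T, Add(d, Mul(T, Pow(d, 2)))), 2)) = Mul(-9, Pow(Add(T, d, Mul(T, Pow(d, 2))), 2)))
Mul(Add(-9490, Function('C')(110, 40)), Pow(Add(16872, Mul(-22, -1239)), -1)) = Mul(Add(-9490, Mul(-9, Pow(Add(40, 110, Mul(40, Pow(110, 2))), 2))), Pow(Add(16872, Mul(-22, -1239)), -1)) = Mul(Add(-9490, Mul(-9, Pow(Add(40, 110, Mul(40, 12100)), 2))), Pow(Add(16872, 27258), -1)) = Mul(Add(-9490, Mul(-9, Pow(Add(40, 110, 484000), 2))), Pow(44130, -1)) = Mul(Add(-9490, Mul(-9, Pow(484150, 2))), Rational(1, 44130)) = Mul(Add(-9490, Mul(-9, 234401222500)), Rational(1, 44130)) = Mul(Add(-9490, -2109611002500), Rational(1, 44130)) = Mul(-2109611011990, Rational(1, 44130)) = Rational(-210961101199, 4413)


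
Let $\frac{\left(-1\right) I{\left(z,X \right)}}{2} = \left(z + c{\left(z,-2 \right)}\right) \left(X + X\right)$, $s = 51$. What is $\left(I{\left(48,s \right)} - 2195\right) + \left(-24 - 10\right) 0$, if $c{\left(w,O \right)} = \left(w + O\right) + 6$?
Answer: $-22595$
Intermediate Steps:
$c{\left(w,O \right)} = 6 + O + w$ ($c{\left(w,O \right)} = \left(O + w\right) + 6 = 6 + O + w$)
$I{\left(z,X \right)} = - 4 X \left(4 + 2 z\right)$ ($I{\left(z,X \right)} = - 2 \left(z + \left(6 - 2 + z\right)\right) \left(X + X\right) = - 2 \left(z + \left(4 + z\right)\right) 2 X = - 2 \left(4 + 2 z\right) 2 X = - 2 \cdot 2 X \left(4 + 2 z\right) = - 4 X \left(4 + 2 z\right)$)
$\left(I{\left(48,s \right)} - 2195\right) + \left(-24 - 10\right) 0 = \left(\left(-8\right) 51 \left(2 + 48\right) - 2195\right) + \left(-24 - 10\right) 0 = \left(\left(-8\right) 51 \cdot 50 - 2195\right) - 0 = \left(-20400 - 2195\right) + 0 = -22595 + 0 = -22595$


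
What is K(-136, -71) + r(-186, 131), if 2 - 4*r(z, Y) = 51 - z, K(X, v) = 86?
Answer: 109/4 ≈ 27.250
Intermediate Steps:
r(z, Y) = -49/4 + z/4 (r(z, Y) = ½ - (51 - z)/4 = ½ + (-51/4 + z/4) = -49/4 + z/4)
K(-136, -71) + r(-186, 131) = 86 + (-49/4 + (¼)*(-186)) = 86 + (-49/4 - 93/2) = 86 - 235/4 = 109/4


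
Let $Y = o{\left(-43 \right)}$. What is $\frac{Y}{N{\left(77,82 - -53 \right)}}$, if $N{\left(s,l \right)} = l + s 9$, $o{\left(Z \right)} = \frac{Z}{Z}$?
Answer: $\frac{1}{828} \approx 0.0012077$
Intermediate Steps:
$o{\left(Z \right)} = 1$
$Y = 1$
$N{\left(s,l \right)} = l + 9 s$
$\frac{Y}{N{\left(77,82 - -53 \right)}} = 1 \frac{1}{\left(82 - -53\right) + 9 \cdot 77} = 1 \frac{1}{\left(82 + 53\right) + 693} = 1 \frac{1}{135 + 693} = 1 \cdot \frac{1}{828} = \frac{1}{828}$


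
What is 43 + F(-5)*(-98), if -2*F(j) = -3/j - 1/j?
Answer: 411/5 ≈ 82.200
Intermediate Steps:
F(j) = 2/j (F(j) = -(-3/j - 1/j)/2 = -(-2)/j = 2/j)
43 + F(-5)*(-98) = 43 + (2/(-5))*(-98) = 43 + (2*(-⅕))*(-98) = 43 - ⅖*(-98) = 43 + 196/5 = 411/5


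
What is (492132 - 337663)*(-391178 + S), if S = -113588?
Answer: -77970699254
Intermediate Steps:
(492132 - 337663)*(-391178 + S) = (492132 - 337663)*(-391178 - 113588) = 154469*(-504766) = -77970699254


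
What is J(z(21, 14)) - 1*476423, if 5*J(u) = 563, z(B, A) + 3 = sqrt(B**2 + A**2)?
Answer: -2381552/5 ≈ -4.7631e+5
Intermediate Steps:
z(B, A) = -3 + sqrt(A**2 + B**2) (z(B, A) = -3 + sqrt(B**2 + A**2) = -3 + sqrt(A**2 + B**2))
J(u) = 563/5 (J(u) = (1/5)*563 = 563/5)
J(z(21, 14)) - 1*476423 = 563/5 - 1*476423 = 563/5 - 476423 = -2381552/5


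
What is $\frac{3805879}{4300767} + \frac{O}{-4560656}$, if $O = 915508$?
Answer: $\frac{3354979575497}{4903579705788} \approx 0.68419$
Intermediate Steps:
$\frac{3805879}{4300767} + \frac{O}{-4560656} = \frac{3805879}{4300767} + \frac{915508}{-4560656} = 3805879 \cdot \frac{1}{4300767} + 915508 \left(- \frac{1}{4560656}\right) = \frac{3805879}{4300767} - \frac{228877}{1140164} = \frac{3354979575497}{4903579705788}$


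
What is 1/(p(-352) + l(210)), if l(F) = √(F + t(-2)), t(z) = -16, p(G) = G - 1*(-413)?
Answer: 61/3527 - √194/3527 ≈ 0.013346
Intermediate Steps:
p(G) = 413 + G (p(G) = G + 413 = 413 + G)
l(F) = √(-16 + F) (l(F) = √(F - 16) = √(-16 + F))
1/(p(-352) + l(210)) = 1/((413 - 352) + √(-16 + 210)) = 1/(61 + √194)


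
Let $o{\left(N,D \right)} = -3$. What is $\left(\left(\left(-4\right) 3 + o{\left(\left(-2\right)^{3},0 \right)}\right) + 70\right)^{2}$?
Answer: $3025$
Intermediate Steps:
$\left(\left(\left(-4\right) 3 + o{\left(\left(-2\right)^{3},0 \right)}\right) + 70\right)^{2} = \left(\left(\left(-4\right) 3 - 3\right) + 70\right)^{2} = \left(\left(-12 - 3\right) + 70\right)^{2} = \left(-15 + 70\right)^{2} = 55^{2} = 3025$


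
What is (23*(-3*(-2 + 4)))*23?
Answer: -3174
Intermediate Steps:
(23*(-3*(-2 + 4)))*23 = (23*(-3*2))*23 = (23*(-6))*23 = -138*23 = -3174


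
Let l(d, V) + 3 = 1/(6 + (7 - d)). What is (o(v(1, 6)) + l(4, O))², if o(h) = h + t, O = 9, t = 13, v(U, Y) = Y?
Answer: 21025/81 ≈ 259.57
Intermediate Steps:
l(d, V) = -3 + 1/(13 - d) (l(d, V) = -3 + 1/(6 + (7 - d)) = -3 + 1/(13 - d))
o(h) = 13 + h (o(h) = h + 13 = 13 + h)
(o(v(1, 6)) + l(4, O))² = ((13 + 6) + (38 - 3*4)/(-13 + 4))² = (19 + (38 - 12)/(-9))² = (19 - ⅑*26)² = (19 - 26/9)² = (145/9)² = 21025/81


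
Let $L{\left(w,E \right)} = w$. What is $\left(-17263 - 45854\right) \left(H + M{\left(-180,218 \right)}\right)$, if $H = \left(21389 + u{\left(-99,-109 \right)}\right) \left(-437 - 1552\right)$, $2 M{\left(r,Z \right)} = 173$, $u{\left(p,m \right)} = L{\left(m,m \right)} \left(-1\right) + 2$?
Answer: $\frac{5398196739759}{2} \approx 2.6991 \cdot 10^{12}$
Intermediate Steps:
$u{\left(p,m \right)} = 2 - m$ ($u{\left(p,m \right)} = m \left(-1\right) + 2 = - m + 2 = 2 - m$)
$M{\left(r,Z \right)} = \frac{173}{2}$ ($M{\left(r,Z \right)} = \frac{1}{2} \cdot 173 = \frac{173}{2}$)
$H = -42763500$ ($H = \left(21389 + \left(2 - -109\right)\right) \left(-437 - 1552\right) = \left(21389 + \left(2 + 109\right)\right) \left(-1989\right) = \left(21389 + 111\right) \left(-1989\right) = 21500 \left(-1989\right) = -42763500$)
$\left(-17263 - 45854\right) \left(H + M{\left(-180,218 \right)}\right) = \left(-17263 - 45854\right) \left(-42763500 + \frac{173}{2}\right) = \left(-17263 - 45854\right) \left(- \frac{85526827}{2}\right) = \left(-63117\right) \left(- \frac{85526827}{2}\right) = \frac{5398196739759}{2}$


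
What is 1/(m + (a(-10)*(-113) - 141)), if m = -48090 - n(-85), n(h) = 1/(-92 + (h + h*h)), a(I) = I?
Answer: -7048/331967849 ≈ -2.1231e-5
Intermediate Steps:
n(h) = 1/(-92 + h + h**2) (n(h) = 1/(-92 + (h + h**2)) = 1/(-92 + h + h**2))
m = -338938321/7048 (m = -48090 - 1/(-92 - 85 + (-85)**2) = -48090 - 1/(-92 - 85 + 7225) = -48090 - 1/7048 = -338938321/7048 ≈ -48090.)
1/(m + (a(-10)*(-113) - 141)) = 1/(-338938321/7048 + (-10*(-113) - 141)) = 1/(-338938321/7048 + (1130 - 141)) = 1/(-338938321/7048 + 989) = 1/(-331967849/7048) = -7048/331967849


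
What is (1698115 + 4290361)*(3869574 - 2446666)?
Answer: 8521050408208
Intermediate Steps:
(1698115 + 4290361)*(3869574 - 2446666) = 5988476*1422908 = 8521050408208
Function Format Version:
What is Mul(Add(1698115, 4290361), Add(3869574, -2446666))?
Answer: 8521050408208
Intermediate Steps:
Mul(Add(1698115, 4290361), Add(3869574, -2446666)) = Mul(5988476, 1422908) = 8521050408208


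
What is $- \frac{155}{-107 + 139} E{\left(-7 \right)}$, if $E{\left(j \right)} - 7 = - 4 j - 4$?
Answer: $- \frac{4805}{32} \approx -150.16$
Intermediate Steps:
$E{\left(j \right)} = 3 - 4 j$ ($E{\left(j \right)} = 7 - \left(4 + 4 j\right) = 3 - 4 j$)
$- \frac{155}{-107 + 139} E{\left(-7 \right)} = - \frac{155}{-107 + 139} \left(3 - -28\right) = - \frac{155}{32} \left(3 + 28\right) = \left(-155\right) \frac{1}{32} \cdot 31 = \left(- \frac{155}{32}\right) 31 = - \frac{4805}{32}$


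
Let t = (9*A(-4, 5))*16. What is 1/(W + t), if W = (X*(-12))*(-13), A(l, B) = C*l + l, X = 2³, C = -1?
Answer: 1/1248 ≈ 0.00080128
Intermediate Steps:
X = 8
A(l, B) = 0 (A(l, B) = -l + l = 0)
W = 1248 (W = (8*(-12))*(-13) = -96*(-13) = 1248)
t = 0 (t = (9*0)*16 = 0*16 = 0)
1/(W + t) = 1/(1248 + 0) = 1/1248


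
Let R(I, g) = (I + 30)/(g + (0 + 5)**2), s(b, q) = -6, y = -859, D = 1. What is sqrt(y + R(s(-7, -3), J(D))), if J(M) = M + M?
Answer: I*sqrt(7723)/3 ≈ 29.294*I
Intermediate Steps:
J(M) = 2*M
R(I, g) = (30 + I)/(25 + g) (R(I, g) = (30 + I)/(g + 5**2) = (30 + I)/(g + 25) = (30 + I)/(25 + g))
sqrt(y + R(s(-7, -3), J(D))) = sqrt(-859 + (30 - 6)/(25 + 2*1)) = sqrt(-859 + 24/(25 + 2)) = sqrt(-859 + 24/27) = sqrt(-859 + (1/27)*24) = sqrt(-859 + 8/9) = sqrt(-7723/9) = I*sqrt(7723)/3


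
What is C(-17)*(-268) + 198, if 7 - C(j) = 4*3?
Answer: 1538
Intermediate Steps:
C(j) = -5 (C(j) = 7 - 4*3 = 7 - 1*12 = 7 - 12 = -5)
C(-17)*(-268) + 198 = -5*(-268) + 198 = 1340 + 198 = 1538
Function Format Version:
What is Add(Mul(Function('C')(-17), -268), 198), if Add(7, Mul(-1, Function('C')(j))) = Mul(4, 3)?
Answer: 1538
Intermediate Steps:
Function('C')(j) = -5 (Function('C')(j) = Add(7, Mul(-1, Mul(4, 3))) = Add(7, Mul(-1, 12)) = Add(7, -12) = -5)
Add(Mul(Function('C')(-17), -268), 198) = Add(Mul(-5, -268), 198) = Add(1340, 198) = 1538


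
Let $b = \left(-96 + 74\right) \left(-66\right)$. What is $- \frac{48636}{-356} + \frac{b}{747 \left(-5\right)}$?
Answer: $\frac{15094879}{110805} \approx 136.23$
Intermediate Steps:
$b = 1452$ ($b = \left(-22\right) \left(-66\right) = 1452$)
$- \frac{48636}{-356} + \frac{b}{747 \left(-5\right)} = - \frac{48636}{-356} + \frac{1452}{747 \left(-5\right)} = \left(-48636\right) \left(- \frac{1}{356}\right) + \frac{1452}{-3735} = \frac{12159}{89} + 1452 \left(- \frac{1}{3735}\right) = \frac{12159}{89} - \frac{484}{1245} = \frac{15094879}{110805}$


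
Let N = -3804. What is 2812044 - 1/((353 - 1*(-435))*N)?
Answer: 8429248116289/2997552 ≈ 2.8120e+6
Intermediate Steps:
2812044 - 1/((353 - 1*(-435))*N) = 2812044 - 1/((353 - 1*(-435))*(-3804)) = 2812044 - 1/((353 + 435)*(-3804)) = 2812044 - 1/(788*(-3804)) = 2812044 - 1/(-2997552) = 2812044 - 1*(-1/2997552) = 2812044 + 1/2997552 = 8429248116289/2997552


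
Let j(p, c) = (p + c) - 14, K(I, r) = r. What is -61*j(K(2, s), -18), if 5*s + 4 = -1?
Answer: 2013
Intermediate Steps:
s = -1 (s = -⅘ + (⅕)*(-1) = -⅘ - ⅕ = -1)
j(p, c) = -14 + c + p (j(p, c) = (c + p) - 14 = -14 + c + p)
-61*j(K(2, s), -18) = -61*(-14 - 18 - 1) = -61*(-33) = 2013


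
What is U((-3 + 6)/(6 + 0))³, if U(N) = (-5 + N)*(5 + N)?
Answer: -970299/64 ≈ -15161.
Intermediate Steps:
U((-3 + 6)/(6 + 0))³ = (-25 + ((-3 + 6)/(6 + 0))²)³ = (-25 + (3/6)²)³ = (-25 + (3*(⅙))²)³ = (-25 + (½)²)³ = (-25 + ¼)³ = (-99/4)³ = -970299/64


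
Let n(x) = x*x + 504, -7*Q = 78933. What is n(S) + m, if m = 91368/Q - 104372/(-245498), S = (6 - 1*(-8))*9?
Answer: 52876853581858/3229648939 ≈ 16372.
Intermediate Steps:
S = 126 (S = (6 + 8)*9 = 14*9 = 126)
Q = -78933/7 (Q = -⅐*78933 = -78933/7 ≈ -11276.)
n(x) = 504 + x² (n(x) = x² + 504 = 504 + x²)
m = -24796038962/3229648939 (m = 91368/(-78933/7) - 104372/(-245498) = 91368*(-7/78933) - 104372*(-1/245498) = -213192/26311 + 52186/122749 = -24796038962/3229648939 ≈ -7.6776)
n(S) + m = (504 + 126²) - 24796038962/3229648939 = (504 + 15876) - 24796038962/3229648939 = 16380 - 24796038962/3229648939 = 52876853581858/3229648939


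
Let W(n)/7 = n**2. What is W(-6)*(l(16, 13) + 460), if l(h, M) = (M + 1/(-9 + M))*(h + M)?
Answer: 212751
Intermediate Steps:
l(h, M) = (M + h)*(M + 1/(-9 + M)) (l(h, M) = (M + 1/(-9 + M))*(M + h) = (M + h)*(M + 1/(-9 + M)))
W(n) = 7*n**2
W(-6)*(l(16, 13) + 460) = (7*(-6)**2)*((13 + 16 + 13**3 - 9*13**2 + 16*13**2 - 9*13*16)/(-9 + 13) + 460) = (7*36)*((13 + 16 + 2197 - 9*169 + 16*169 - 1872)/4 + 460) = 252*((13 + 16 + 2197 - 1521 + 2704 - 1872)/4 + 460) = 252*((1/4)*1537 + 460) = 252*(1537/4 + 460) = 252*(3377/4) = 212751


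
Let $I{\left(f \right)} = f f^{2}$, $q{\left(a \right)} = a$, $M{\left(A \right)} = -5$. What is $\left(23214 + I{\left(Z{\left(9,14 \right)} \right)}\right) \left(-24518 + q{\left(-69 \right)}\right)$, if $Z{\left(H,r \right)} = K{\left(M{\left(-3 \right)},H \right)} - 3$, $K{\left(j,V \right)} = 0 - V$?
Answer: $-528276282$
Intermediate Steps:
$K{\left(j,V \right)} = - V$
$Z{\left(H,r \right)} = -3 - H$ ($Z{\left(H,r \right)} = - H - 3 = -3 - H$)
$I{\left(f \right)} = f^{3}$
$\left(23214 + I{\left(Z{\left(9,14 \right)} \right)}\right) \left(-24518 + q{\left(-69 \right)}\right) = \left(23214 + \left(-3 - 9\right)^{3}\right) \left(-24518 - 69\right) = \left(23214 + \left(-3 - 9\right)^{3}\right) \left(-24587\right) = \left(23214 + \left(-12\right)^{3}\right) \left(-24587\right) = \left(23214 - 1728\right) \left(-24587\right) = 21486 \left(-24587\right) = -528276282$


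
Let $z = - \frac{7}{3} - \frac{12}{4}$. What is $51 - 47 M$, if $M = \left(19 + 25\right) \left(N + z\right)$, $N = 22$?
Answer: $- \frac{103247}{3} \approx -34416.0$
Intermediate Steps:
$z = - \frac{16}{3}$ ($z = \left(-7\right) \frac{1}{3} - 3 = - \frac{7}{3} - 3 = - \frac{16}{3} \approx -5.3333$)
$M = \frac{2200}{3}$ ($M = \left(19 + 25\right) \left(22 - \frac{16}{3}\right) = 44 \cdot \frac{50}{3} = \frac{2200}{3} \approx 733.33$)
$51 - 47 M = 51 - \frac{103400}{3} = - \frac{103247}{3}$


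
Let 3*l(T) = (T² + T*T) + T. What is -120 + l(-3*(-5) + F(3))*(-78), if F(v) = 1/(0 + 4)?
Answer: -50439/4 ≈ -12610.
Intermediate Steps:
F(v) = ¼ (F(v) = 1/4 = ¼)
l(T) = T/3 + 2*T²/3 (l(T) = ((T² + T*T) + T)/3 = ((T² + T²) + T)/3 = (2*T² + T)/3 = (T + 2*T²)/3 = T/3 + 2*T²/3)
-120 + l(-3*(-5) + F(3))*(-78) = -120 + ((-3*(-5) + ¼)*(1 + 2*(-3*(-5) + ¼))/3)*(-78) = -120 + ((15 + ¼)*(1 + 2*(15 + ¼))/3)*(-78) = -120 + ((⅓)*(61/4)*(1 + 2*(61/4)))*(-78) = -120 + ((⅓)*(61/4)*(1 + 61/2))*(-78) = -120 + ((⅓)*(61/4)*(63/2))*(-78) = -120 + (1281/8)*(-78) = -120 - 49959/4 = -50439/4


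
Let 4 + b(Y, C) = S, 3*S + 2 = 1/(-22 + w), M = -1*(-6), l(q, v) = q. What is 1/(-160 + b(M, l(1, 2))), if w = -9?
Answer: -31/5105 ≈ -0.0060725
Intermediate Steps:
M = 6
S = -21/31 (S = -⅔ + 1/(3*(-22 - 9)) = -⅔ + (⅓)/(-31) = -⅔ + (⅓)*(-1/31) = -⅔ - 1/93 = -21/31 ≈ -0.67742)
b(Y, C) = -145/31 (b(Y, C) = -4 - 21/31 = -145/31)
1/(-160 + b(M, l(1, 2))) = 1/(-160 - 145/31) = 1/(-5105/31) = -31/5105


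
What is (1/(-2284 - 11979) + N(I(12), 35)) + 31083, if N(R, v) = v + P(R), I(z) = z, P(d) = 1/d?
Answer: 5326046659/171156 ≈ 31118.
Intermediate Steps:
N(R, v) = v + 1/R
(1/(-2284 - 11979) + N(I(12), 35)) + 31083 = (1/(-2284 - 11979) + (35 + 1/12)) + 31083 = (1/(-14263) + (35 + 1/12)) + 31083 = (-1/14263 + 421/12) + 31083 = 6004711/171156 + 31083 = 5326046659/171156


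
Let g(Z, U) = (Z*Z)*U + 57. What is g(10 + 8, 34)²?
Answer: 122611329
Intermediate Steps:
g(Z, U) = 57 + U*Z² (g(Z, U) = Z²*U + 57 = U*Z² + 57 = 57 + U*Z²)
g(10 + 8, 34)² = (57 + 34*(10 + 8)²)² = (57 + 34*18²)² = (57 + 34*324)² = (57 + 11016)² = 11073² = 122611329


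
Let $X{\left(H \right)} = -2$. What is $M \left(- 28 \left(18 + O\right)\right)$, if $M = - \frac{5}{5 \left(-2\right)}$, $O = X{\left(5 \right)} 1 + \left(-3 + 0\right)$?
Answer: $-182$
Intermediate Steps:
$O = -5$ ($O = \left(-2\right) 1 + \left(-3 + 0\right) = -2 - 3 = -5$)
$M = \frac{1}{2}$ ($M = - \frac{5}{-10} = \left(-5\right) \left(- \frac{1}{10}\right) = \frac{1}{2} \approx 0.5$)
$M \left(- 28 \left(18 + O\right)\right) = \frac{\left(-28\right) \left(18 - 5\right)}{2} = \frac{\left(-28\right) 13}{2} = \frac{1}{2} \left(-364\right) = -182$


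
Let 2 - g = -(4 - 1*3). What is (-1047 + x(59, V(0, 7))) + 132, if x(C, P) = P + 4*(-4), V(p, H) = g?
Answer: -928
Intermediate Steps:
g = 3 (g = 2 - (-1)*(4 - 1*3) = 2 - (-1)*(4 - 3) = 2 - (-1) = 2 - 1*(-1) = 2 + 1 = 3)
V(p, H) = 3
x(C, P) = -16 + P (x(C, P) = P - 16 = -16 + P)
(-1047 + x(59, V(0, 7))) + 132 = (-1047 + (-16 + 3)) + 132 = (-1047 - 13) + 132 = -1060 + 132 = -928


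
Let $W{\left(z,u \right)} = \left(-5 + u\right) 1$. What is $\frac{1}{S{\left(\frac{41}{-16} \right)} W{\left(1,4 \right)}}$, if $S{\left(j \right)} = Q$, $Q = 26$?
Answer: $- \frac{1}{26} \approx -0.038462$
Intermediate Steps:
$W{\left(z,u \right)} = -5 + u$
$S{\left(j \right)} = 26$
$\frac{1}{S{\left(\frac{41}{-16} \right)} W{\left(1,4 \right)}} = \frac{1}{26 \left(-5 + 4\right)} = \frac{1}{26 \left(-1\right)} = \frac{1}{-26} = - \frac{1}{26}$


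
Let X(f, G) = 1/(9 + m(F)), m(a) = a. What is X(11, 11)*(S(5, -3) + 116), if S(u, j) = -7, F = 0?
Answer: 109/9 ≈ 12.111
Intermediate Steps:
X(f, G) = ⅑ (X(f, G) = 1/(9 + 0) = 1/9 = ⅑)
X(11, 11)*(S(5, -3) + 116) = (-7 + 116)/9 = (⅑)*109 = 109/9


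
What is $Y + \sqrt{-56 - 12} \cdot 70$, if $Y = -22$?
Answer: $-22 + 140 i \sqrt{17} \approx -22.0 + 577.23 i$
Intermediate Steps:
$Y + \sqrt{-56 - 12} \cdot 70 = -22 + \sqrt{-56 - 12} \cdot 70 = -22 + \sqrt{-68} \cdot 70 = -22 + 2 i \sqrt{17} \cdot 70 = -22 + 140 i \sqrt{17}$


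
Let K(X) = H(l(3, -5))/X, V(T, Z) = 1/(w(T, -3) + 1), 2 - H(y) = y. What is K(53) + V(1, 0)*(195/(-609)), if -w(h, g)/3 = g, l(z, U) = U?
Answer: 2153/21518 ≈ 0.10006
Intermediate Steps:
H(y) = 2 - y
w(h, g) = -3*g
V(T, Z) = 1/10 (V(T, Z) = 1/(-3*(-3) + 1) = 1/(9 + 1) = 1/10)
K(X) = 7/X (K(X) = (2 - 1*(-5))/X = (2 + 5)/X = 7/X)
K(53) + V(1, 0)*(195/(-609)) = 7/53 + (195/(-609))/10 = 7*(1/53) + (195*(-1/609))/10 = 7/53 + (1/10)*(-65/203) = 7/53 - 13/406 = 2153/21518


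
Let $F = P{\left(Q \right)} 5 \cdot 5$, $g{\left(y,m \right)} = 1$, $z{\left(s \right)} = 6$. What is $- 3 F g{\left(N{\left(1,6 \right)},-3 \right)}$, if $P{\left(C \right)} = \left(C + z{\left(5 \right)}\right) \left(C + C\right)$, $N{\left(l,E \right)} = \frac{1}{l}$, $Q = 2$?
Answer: $-2400$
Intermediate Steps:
$P{\left(C \right)} = 2 C \left(6 + C\right)$ ($P{\left(C \right)} = \left(C + 6\right) \left(C + C\right) = \left(6 + C\right) 2 C = 2 C \left(6 + C\right)$)
$F = 800$ ($F = 2 \cdot 2 \left(6 + 2\right) 5 \cdot 5 = 2 \cdot 2 \cdot 8 \cdot 5 \cdot 5 = 32 \cdot 5 \cdot 5 = 160 \cdot 5 = 800$)
$- 3 F g{\left(N{\left(1,6 \right)},-3 \right)} = \left(-3\right) 800 \cdot 1 = \left(-2400\right) 1 = -2400$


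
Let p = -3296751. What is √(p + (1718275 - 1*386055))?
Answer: I*√1964531 ≈ 1401.6*I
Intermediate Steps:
√(p + (1718275 - 1*386055)) = √(-3296751 + (1718275 - 1*386055)) = √(-3296751 + (1718275 - 386055)) = √(-3296751 + 1332220) = √(-1964531) = I*√1964531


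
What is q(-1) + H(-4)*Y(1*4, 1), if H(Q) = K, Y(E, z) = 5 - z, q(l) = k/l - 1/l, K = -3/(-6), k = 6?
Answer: -3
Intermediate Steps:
K = ½ (K = -3*(-⅙) = ½ ≈ 0.50000)
q(l) = 5/l (q(l) = 6/l - 1/l = 5/l)
H(Q) = ½
q(-1) + H(-4)*Y(1*4, 1) = 5/(-1) + (5 - 1*1)/2 = 5*(-1) + (5 - 1)/2 = -5 + (½)*4 = -5 + 2 = -3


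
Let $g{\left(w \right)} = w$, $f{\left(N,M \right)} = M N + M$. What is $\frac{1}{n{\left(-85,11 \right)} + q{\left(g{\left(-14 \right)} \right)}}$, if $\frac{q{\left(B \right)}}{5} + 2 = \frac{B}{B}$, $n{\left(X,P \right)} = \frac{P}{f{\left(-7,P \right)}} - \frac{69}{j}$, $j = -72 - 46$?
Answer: $- \frac{177}{811} \approx -0.21825$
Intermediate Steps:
$f{\left(N,M \right)} = M + M N$
$j = -118$
$n{\left(X,P \right)} = \frac{74}{177}$ ($n{\left(X,P \right)} = \frac{P}{P \left(1 - 7\right)} - \frac{69}{-118} = \frac{P}{P \left(-6\right)} - - \frac{69}{118} = \frac{P}{\left(-6\right) P} + \frac{69}{118} = P \left(- \frac{1}{6 P}\right) + \frac{69}{118} = - \frac{1}{6} + \frac{69}{118} = \frac{74}{177}$)
$q{\left(B \right)} = -5$ ($q{\left(B \right)} = -10 + 5 \frac{B}{B} = -10 + 5 \cdot 1 = -10 + 5 = -5$)
$\frac{1}{n{\left(-85,11 \right)} + q{\left(g{\left(-14 \right)} \right)}} = \frac{1}{\frac{74}{177} - 5} = \frac{1}{- \frac{811}{177}} = - \frac{177}{811}$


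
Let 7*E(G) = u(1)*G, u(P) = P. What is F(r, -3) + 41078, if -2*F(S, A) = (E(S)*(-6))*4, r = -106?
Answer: 286274/7 ≈ 40896.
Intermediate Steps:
E(G) = G/7 (E(G) = (1*G)/7 = G/7)
F(S, A) = 12*S/7 (F(S, A) = -(S/7)*(-6)*4/2 = -(-6*S/7)*4/2 = -(-12)*S/7 = 12*S/7)
F(r, -3) + 41078 = (12/7)*(-106) + 41078 = -1272/7 + 41078 = 286274/7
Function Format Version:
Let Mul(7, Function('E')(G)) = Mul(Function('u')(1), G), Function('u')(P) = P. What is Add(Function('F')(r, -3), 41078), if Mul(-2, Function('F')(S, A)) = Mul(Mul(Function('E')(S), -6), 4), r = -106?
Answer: Rational(286274, 7) ≈ 40896.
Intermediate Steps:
Function('E')(G) = Mul(Rational(1, 7), G) (Function('E')(G) = Mul(Rational(1, 7), Mul(1, G)) = Mul(Rational(1, 7), G))
Function('F')(S, A) = Mul(Rational(12, 7), S) (Function('F')(S, A) = Mul(Rational(-1, 2), Mul(Mul(Mul(Rational(1, 7), S), -6), 4)) = Mul(Rational(-1, 2), Mul(Mul(Rational(-6, 7), S), 4)) = Mul(Rational(-1, 2), Mul(Rational(-24, 7), S)) = Mul(Rational(12, 7), S))
Add(Function('F')(r, -3), 41078) = Add(Mul(Rational(12, 7), -106), 41078) = Add(Rational(-1272, 7), 41078) = Rational(286274, 7)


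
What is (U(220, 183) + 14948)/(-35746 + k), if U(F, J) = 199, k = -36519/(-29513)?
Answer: -447033411/1054935179 ≈ -0.42375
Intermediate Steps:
k = 36519/29513 (k = -36519*(-1/29513) = 36519/29513 ≈ 1.2374)
(U(220, 183) + 14948)/(-35746 + k) = (199 + 14948)/(-35746 + 36519/29513) = 15147/(-1054935179/29513) = 15147*(-29513/1054935179) = -447033411/1054935179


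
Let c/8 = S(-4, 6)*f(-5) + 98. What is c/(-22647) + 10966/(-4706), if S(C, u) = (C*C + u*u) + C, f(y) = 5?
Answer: -130536013/53288391 ≈ -2.4496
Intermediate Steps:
S(C, u) = C + C² + u² (S(C, u) = (C² + u²) + C = C + C² + u²)
c = 2704 (c = 8*((-4 + (-4)² + 6²)*5 + 98) = 8*((-4 + 16 + 36)*5 + 98) = 8*(48*5 + 98) = 8*(240 + 98) = 8*338 = 2704)
c/(-22647) + 10966/(-4706) = 2704/(-22647) + 10966/(-4706) = 2704*(-1/22647) + 10966*(-1/4706) = -2704/22647 - 5483/2353 = -130536013/53288391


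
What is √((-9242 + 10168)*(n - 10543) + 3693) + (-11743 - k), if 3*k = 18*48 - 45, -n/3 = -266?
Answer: -12016 + I*√9020177 ≈ -12016.0 + 3003.4*I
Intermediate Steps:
n = 798 (n = -3*(-266) = 798)
k = 273 (k = (18*48 - 45)/3 = (864 - 45)/3 = (⅓)*819 = 273)
√((-9242 + 10168)*(n - 10543) + 3693) + (-11743 - k) = √((-9242 + 10168)*(798 - 10543) + 3693) + (-11743 - 1*273) = √(926*(-9745) + 3693) + (-11743 - 273) = √(-9023870 + 3693) - 12016 = √(-9020177) - 12016 = I*√9020177 - 12016 = -12016 + I*√9020177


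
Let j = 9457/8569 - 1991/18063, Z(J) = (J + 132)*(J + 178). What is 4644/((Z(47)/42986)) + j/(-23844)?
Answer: 20465194613409854092/4128879290102325 ≈ 4956.6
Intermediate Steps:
Z(J) = (132 + J)*(178 + J)
j = 153760912/154781847 (j = 9457*(1/8569) - 1991*1/18063 = 9457/8569 - 1991/18063 = 153760912/154781847 ≈ 0.99340)
4644/((Z(47)/42986)) + j/(-23844) = 4644/(((23496 + 47² + 310*47)/42986)) + (153760912/154781847)/(-23844) = 4644/(((23496 + 2209 + 14570)*(1/42986))) + (153760912/154781847)*(-1/23844) = 4644/((40275*(1/42986))) - 38440228/922654589967 = 4644/(40275/42986) - 38440228/922654589967 = 4644*(42986/40275) - 38440228/922654589967 = 22180776/4475 - 38440228/922654589967 = 20465194613409854092/4128879290102325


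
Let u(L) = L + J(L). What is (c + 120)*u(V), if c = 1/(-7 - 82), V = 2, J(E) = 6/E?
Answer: 53395/89 ≈ 599.94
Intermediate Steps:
c = -1/89 (c = 1/(-89) = -1/89 ≈ -0.011236)
u(L) = L + 6/L
(c + 120)*u(V) = (-1/89 + 120)*(2 + 6/2) = 10679*(2 + 6*(1/2))/89 = 10679*(2 + 3)/89 = (10679/89)*5 = 53395/89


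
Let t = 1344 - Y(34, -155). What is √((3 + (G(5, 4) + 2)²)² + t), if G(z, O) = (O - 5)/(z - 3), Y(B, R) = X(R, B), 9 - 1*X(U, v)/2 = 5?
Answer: √21817/4 ≈ 36.926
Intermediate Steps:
X(U, v) = 8 (X(U, v) = 18 - 2*5 = 18 - 10 = 8)
Y(B, R) = 8
G(z, O) = (-5 + O)/(-3 + z)
t = 1336 (t = 1344 - 1*8 = 1344 - 8 = 1336)
√((3 + (G(5, 4) + 2)²)² + t) = √((3 + ((-5 + 4)/(-3 + 5) + 2)²)² + 1336) = √((3 + (-1/2 + 2)²)² + 1336) = √((3 + ((½)*(-1) + 2)²)² + 1336) = √((3 + (-½ + 2)²)² + 1336) = √((3 + (3/2)²)² + 1336) = √((3 + 9/4)² + 1336) = √((21/4)² + 1336) = √(441/16 + 1336) = √(21817/16) = √21817/4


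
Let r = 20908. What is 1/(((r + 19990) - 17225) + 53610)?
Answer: 1/77283 ≈ 1.2939e-5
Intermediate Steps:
1/(((r + 19990) - 17225) + 53610) = 1/(((20908 + 19990) - 17225) + 53610) = 1/((40898 - 17225) + 53610) = 1/(23673 + 53610) = 1/77283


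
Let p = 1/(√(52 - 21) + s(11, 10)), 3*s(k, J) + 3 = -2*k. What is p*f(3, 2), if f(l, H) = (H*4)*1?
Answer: -300/173 - 36*√31/173 ≈ -2.8927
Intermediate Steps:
s(k, J) = -1 - 2*k/3 (s(k, J) = -1 + (-2*k)/3 = -1 - 2*k/3)
f(l, H) = 4*H (f(l, H) = (4*H)*1 = 4*H)
p = 1/(-25/3 + √31) (p = 1/(√(52 - 21) + (-1 - ⅔*11)) = 1/(√31 + (-1 - 22/3)) = 1/(√31 - 25/3) = 1/(-25/3 + √31) ≈ -0.36159)
p*f(3, 2) = (-75/346 - 9*√31/346)*(4*2) = (-75/346 - 9*√31/346)*8 = -300/173 - 36*√31/173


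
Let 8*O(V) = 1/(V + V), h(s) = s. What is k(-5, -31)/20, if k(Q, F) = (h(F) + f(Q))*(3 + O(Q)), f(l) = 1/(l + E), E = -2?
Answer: -26051/5600 ≈ -4.6520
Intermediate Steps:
O(V) = 1/(16*V) (O(V) = 1/(8*(V + V)) = 1/(8*((2*V))) = (1/(2*V))/8 = 1/(16*V))
f(l) = 1/(-2 + l) (f(l) = 1/(l - 2) = 1/(-2 + l))
k(Q, F) = (3 + 1/(16*Q))*(F + 1/(-2 + Q)) (k(Q, F) = (F + 1/(-2 + Q))*(3 + 1/(16*Q)) = (3 + 1/(16*Q))*(F + 1/(-2 + Q)))
k(-5, -31)/20 = ((1/16)*(1 + 48*(-5) - 31*(-2 - 5) + 48*(-31)*(-5)*(-2 - 5))/(-5*(-2 - 5)))/20 = ((1/16)*(-⅕)*(1 - 240 - 31*(-7) + 48*(-31)*(-5)*(-7))/(-7))*(1/20) = ((1/16)*(-⅕)*(-⅐)*(1 - 240 + 217 - 52080))*(1/20) = ((1/16)*(-⅕)*(-⅐)*(-52102))*(1/20) = -26051/280*1/20 = -26051/5600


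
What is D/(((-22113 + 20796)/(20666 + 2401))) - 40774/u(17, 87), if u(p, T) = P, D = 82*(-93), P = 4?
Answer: 108322735/878 ≈ 1.2337e+5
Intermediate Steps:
D = -7626
u(p, T) = 4
D/(((-22113 + 20796)/(20666 + 2401))) - 40774/u(17, 87) = -7626*(20666 + 2401)/(-22113 + 20796) - 40774/4 = -7626/((-1317/23067)) - 40774*1/4 = -7626/((-1317*1/23067)) - 20387/2 = -7626/(-439/7689) - 20387/2 = -7626*(-7689/439) - 20387/2 = 58636314/439 - 20387/2 = 108322735/878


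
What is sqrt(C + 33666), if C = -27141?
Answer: 15*sqrt(29) ≈ 80.777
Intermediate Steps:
sqrt(C + 33666) = sqrt(-27141 + 33666) = sqrt(6525) = 15*sqrt(29)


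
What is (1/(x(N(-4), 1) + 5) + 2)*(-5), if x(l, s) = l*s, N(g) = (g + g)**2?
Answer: -695/69 ≈ -10.072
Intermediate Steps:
N(g) = 4*g**2 (N(g) = (2*g)**2 = 4*g**2)
(1/(x(N(-4), 1) + 5) + 2)*(-5) = (1/((4*(-4)**2)*1 + 5) + 2)*(-5) = (1/((4*16)*1 + 5) + 2)*(-5) = (1/(64*1 + 5) + 2)*(-5) = (1/(64 + 5) + 2)*(-5) = (1/69 + 2)*(-5) = (139/69)*(-5) = -695/69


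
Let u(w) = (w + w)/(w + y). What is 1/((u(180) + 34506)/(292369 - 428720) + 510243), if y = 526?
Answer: 48131903/24558954401631 ≈ 1.9599e-6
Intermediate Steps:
u(w) = 2*w/(526 + w) (u(w) = (w + w)/(w + 526) = (2*w)/(526 + w) = 2*w/(526 + w))
1/((u(180) + 34506)/(292369 - 428720) + 510243) = 1/((2*180/(526 + 180) + 34506)/(292369 - 428720) + 510243) = 1/((2*180/706 + 34506)/(-136351) + 510243) = 1/((2*180*(1/706) + 34506)*(-1/136351) + 510243) = 1/((180/353 + 34506)*(-1/136351) + 510243) = 1/((12180798/353)*(-1/136351) + 510243) = 1/(-12180798/48131903 + 510243) = 1/(24558954401631/48131903) = 48131903/24558954401631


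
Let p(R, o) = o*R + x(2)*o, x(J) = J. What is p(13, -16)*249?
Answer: -59760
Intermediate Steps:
p(R, o) = 2*o + R*o (p(R, o) = o*R + 2*o = R*o + 2*o = 2*o + R*o)
p(13, -16)*249 = -16*(2 + 13)*249 = -16*15*249 = -240*249 = -59760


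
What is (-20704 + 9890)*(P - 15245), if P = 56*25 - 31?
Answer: 150055064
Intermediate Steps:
P = 1369 (P = 1400 - 31 = 1369)
(-20704 + 9890)*(P - 15245) = (-20704 + 9890)*(1369 - 15245) = -10814*(-13876) = 150055064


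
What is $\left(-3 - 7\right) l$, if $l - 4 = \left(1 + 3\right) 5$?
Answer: $-240$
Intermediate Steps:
$l = 24$ ($l = 4 + \left(1 + 3\right) 5 = 4 + 4 \cdot 5 = 4 + 20 = 24$)
$\left(-3 - 7\right) l = \left(-3 - 7\right) 24 = \left(-10\right) 24 = -240$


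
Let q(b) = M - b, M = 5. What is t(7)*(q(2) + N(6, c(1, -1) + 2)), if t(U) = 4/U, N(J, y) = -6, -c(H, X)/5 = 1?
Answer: -12/7 ≈ -1.7143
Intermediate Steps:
c(H, X) = -5 (c(H, X) = -5*1 = -5)
q(b) = 5 - b
t(7)*(q(2) + N(6, c(1, -1) + 2)) = (4/7)*((5 - 1*2) - 6) = (4*(⅐))*((5 - 2) - 6) = 4*(3 - 6)/7 = (4/7)*(-3) = -12/7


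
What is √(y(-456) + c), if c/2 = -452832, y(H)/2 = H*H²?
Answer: 8*I*√2977239 ≈ 13804.0*I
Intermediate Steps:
y(H) = 2*H³ (y(H) = 2*(H*H²) = 2*H³)
c = -905664 (c = 2*(-452832) = -905664)
√(y(-456) + c) = √(2*(-456)³ - 905664) = √(2*(-94818816) - 905664) = √(-189637632 - 905664) = √(-190543296) = 8*I*√2977239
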